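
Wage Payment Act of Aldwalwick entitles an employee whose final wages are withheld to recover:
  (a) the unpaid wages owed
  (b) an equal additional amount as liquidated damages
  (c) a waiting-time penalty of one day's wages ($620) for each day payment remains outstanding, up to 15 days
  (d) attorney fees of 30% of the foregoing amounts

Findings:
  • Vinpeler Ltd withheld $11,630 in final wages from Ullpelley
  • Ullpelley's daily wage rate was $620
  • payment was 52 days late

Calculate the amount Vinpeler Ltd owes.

Liquidated damages (equal amount): $11,630
Penalty days: min(52, 15) = 15
Waiting-time penalty: 15 × $620 = $9,300
Subtotal: $11,630 + $11,630 + $9,300 = $32,560
Attorney fees: 30% of $32,560 = $9,768
Total award: $32,560 + $9,768 = $42,328

$42,328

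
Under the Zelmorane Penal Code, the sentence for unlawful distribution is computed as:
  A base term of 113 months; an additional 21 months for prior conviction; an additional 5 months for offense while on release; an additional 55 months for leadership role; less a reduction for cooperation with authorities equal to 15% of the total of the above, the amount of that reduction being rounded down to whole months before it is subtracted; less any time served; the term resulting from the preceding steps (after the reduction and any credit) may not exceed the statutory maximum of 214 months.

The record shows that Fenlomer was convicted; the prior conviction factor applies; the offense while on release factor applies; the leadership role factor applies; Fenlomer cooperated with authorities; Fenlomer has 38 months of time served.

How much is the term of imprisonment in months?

Prior conviction enhancement: +21 months
Offense while on release enhancement: +5 months
Leadership role enhancement: +55 months
Adjusted term: 113 months + 21 months + 5 months + 55 months = 194 months
Cooperation with authorities reduction: 15% of 194 months = 29 months (rounded down)
After reduction: 194 − 29 = 165 months
Less time served: 165 months − 38 months = 127 months
Cap at 214 months: 127 months is within the cap, no reduction.

127 months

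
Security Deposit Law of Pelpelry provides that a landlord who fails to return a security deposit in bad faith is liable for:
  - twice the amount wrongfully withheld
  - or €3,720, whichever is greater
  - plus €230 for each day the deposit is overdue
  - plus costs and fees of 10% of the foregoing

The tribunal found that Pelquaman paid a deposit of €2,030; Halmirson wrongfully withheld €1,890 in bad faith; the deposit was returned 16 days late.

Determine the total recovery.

€8,206

Doubled: 2 × €1,890 = €3,780
Minimum €3,720: €3,780 meets the minimum, no increase.
Late-return penalty: 16 × €230 = €3,680
Damages plus late penalty: €3,780 + €3,680 = €7,460
Costs and fees: 10% of €7,460 = €746
Total recovery: €7,460 + €746 = €8,206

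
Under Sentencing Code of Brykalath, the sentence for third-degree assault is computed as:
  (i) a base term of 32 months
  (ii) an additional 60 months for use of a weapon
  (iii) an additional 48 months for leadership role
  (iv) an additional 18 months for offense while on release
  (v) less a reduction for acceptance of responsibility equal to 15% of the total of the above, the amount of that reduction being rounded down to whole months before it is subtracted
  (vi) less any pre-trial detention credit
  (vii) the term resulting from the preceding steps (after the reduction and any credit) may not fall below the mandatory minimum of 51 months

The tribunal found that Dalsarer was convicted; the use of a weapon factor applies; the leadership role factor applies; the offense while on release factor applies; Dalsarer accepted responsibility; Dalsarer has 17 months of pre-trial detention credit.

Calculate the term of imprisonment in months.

Use of a weapon enhancement: +60 months
Leadership role enhancement: +48 months
Offense while on release enhancement: +18 months
Adjusted term: 32 months + 60 months + 48 months + 18 months = 158 months
Acceptance of responsibility reduction: 15% of 158 months = 23 months (rounded down)
After reduction: 158 − 23 = 135 months
Less pre-trial detention credit: 135 months − 17 months = 118 months
Minimum 51 months: 118 months meets the minimum, no increase.

118 months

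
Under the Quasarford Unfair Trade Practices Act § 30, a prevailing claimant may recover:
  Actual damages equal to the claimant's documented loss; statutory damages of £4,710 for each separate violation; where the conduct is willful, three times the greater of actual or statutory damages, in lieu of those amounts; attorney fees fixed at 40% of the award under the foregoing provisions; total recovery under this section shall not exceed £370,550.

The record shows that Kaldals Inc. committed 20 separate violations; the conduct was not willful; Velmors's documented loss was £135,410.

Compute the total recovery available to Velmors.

Statutory damages: 20 × £4,710 = £94,200
Conduct not willful: the in-lieu enhancement does not apply.
Actual plus statutory damages: £135,410 + £94,200 = £229,610
Attorney fees: 40% of £229,610 = £91,844
Total before cap: £229,610 + £91,844 = £321,454
Cap at £370,550: £321,454 is within the cap, no reduction.

£321,454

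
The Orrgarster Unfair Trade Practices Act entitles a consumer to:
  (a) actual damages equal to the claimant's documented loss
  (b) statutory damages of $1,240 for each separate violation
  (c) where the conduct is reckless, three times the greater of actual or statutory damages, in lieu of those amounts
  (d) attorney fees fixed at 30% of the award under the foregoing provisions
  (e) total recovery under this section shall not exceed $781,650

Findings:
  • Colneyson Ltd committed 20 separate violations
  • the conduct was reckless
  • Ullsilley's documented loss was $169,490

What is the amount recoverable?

Statutory damages: 20 × $1,240 = $24,800
Greater of actual damages ($169,490) or statutory damages ($24,800): $169,490
Trebled: 3 × $169,490 = $508,470
Attorney fees: 30% of $508,470 = $152,541
Total before cap: $508,470 + $152,541 = $661,011
Cap at $781,650: $661,011 is within the cap, no reduction.

$661,011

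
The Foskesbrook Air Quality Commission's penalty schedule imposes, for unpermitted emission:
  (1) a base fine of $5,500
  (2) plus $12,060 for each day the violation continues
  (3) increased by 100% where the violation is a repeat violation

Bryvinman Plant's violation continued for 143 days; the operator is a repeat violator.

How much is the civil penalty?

Per-day component: 143 × $12,060 = $1,724,580
Base plus per-day: $5,500 + $1,724,580 = $1,730,080
Enhancement: 100% of $1,730,080 = $1,730,080
Enhanced fine: $1,730,080 + $1,730,080 = $3,460,160

$3,460,160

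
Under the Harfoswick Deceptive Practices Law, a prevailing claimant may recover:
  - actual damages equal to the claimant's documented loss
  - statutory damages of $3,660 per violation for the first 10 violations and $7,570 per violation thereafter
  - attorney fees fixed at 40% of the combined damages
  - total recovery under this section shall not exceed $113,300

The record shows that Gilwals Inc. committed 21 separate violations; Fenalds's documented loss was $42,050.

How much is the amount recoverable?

$113,300

First 10 violations: 10 × $3,660 = $36,600
Remaining violations: (21 − 10) × $7,570 = $83,270
Statutory damages: $36,600 + $83,270 = $119,870
Combined damages: $42,050 + $119,870 = $161,920
Attorney fees: 40% of $161,920 = $64,768
Total before cap: $161,920 + $64,768 = $226,688
Cap at $113,300: $226,688 exceeds the cap → $113,300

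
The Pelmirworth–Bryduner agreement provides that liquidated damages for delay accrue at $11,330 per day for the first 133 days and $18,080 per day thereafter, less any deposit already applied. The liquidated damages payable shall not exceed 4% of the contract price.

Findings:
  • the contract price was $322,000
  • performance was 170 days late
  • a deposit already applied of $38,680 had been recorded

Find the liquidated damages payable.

First 133 days: 133 × $11,330 = $1,506,890
Remaining days: (170 − 133) × $18,080 = $668,960
Accrued per-day damages: $1,506,890 + $668,960 = $2,175,850
Less deposit already applied: $2,175,850 − $38,680 = $2,137,170
Cap: 4% of $322,000 = $12,880
Cap at $12,880: $2,137,170 exceeds the cap → $12,880

$12,880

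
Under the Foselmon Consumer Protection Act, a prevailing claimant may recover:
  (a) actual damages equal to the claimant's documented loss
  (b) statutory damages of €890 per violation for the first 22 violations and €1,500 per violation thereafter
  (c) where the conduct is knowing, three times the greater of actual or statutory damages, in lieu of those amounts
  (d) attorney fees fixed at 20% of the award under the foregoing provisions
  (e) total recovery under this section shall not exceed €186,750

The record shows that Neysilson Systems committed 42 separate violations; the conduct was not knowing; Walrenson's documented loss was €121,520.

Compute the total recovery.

Total recovery: €186,750

First 22 violations: 22 × €890 = €19,580
Remaining violations: (42 − 22) × €1,500 = €30,000
Statutory damages: €19,580 + €30,000 = €49,580
Conduct not knowing: the in-lieu enhancement does not apply.
Actual plus statutory damages: €121,520 + €49,580 = €171,100
Attorney fees: 20% of €171,100 = €34,220
Total before cap: €171,100 + €34,220 = €205,320
Cap at €186,750: €205,320 exceeds the cap → €186,750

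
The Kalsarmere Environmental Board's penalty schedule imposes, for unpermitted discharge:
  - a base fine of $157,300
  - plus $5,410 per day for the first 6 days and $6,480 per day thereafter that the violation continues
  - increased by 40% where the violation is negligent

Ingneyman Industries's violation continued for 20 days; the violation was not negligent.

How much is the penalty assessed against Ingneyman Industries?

First 6 days: 6 × $5,410 = $32,460
Remaining days: (20 − 6) × $6,480 = $90,720
Per-day component: $32,460 + $90,720 = $123,180
Base plus per-day: $157,300 + $123,180 = $280,480
The violation was not negligent: no 40% increase.

$280,480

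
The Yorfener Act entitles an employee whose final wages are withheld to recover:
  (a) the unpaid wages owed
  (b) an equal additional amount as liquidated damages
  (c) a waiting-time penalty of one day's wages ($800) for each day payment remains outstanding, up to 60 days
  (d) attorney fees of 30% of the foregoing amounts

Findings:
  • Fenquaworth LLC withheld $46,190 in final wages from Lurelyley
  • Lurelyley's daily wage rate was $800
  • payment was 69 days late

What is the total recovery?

Liquidated damages (equal amount): $46,190
Penalty days: min(69, 60) = 60
Waiting-time penalty: 60 × $800 = $48,000
Subtotal: $46,190 + $46,190 + $48,000 = $140,380
Attorney fees: 30% of $140,380 = $42,114
Total award: $140,380 + $42,114 = $182,494

$182,494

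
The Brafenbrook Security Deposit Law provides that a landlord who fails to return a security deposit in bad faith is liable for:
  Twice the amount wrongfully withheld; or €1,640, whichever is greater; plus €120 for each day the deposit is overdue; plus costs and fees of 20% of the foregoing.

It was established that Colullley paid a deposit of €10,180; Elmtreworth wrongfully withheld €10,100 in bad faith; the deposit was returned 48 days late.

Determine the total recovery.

€31,152

Doubled: 2 × €10,100 = €20,200
Minimum €1,640: €20,200 meets the minimum, no increase.
Late-return penalty: 48 × €120 = €5,760
Damages plus late penalty: €20,200 + €5,760 = €25,960
Costs and fees: 20% of €25,960 = €5,192
Total recovery: €25,960 + €5,192 = €31,152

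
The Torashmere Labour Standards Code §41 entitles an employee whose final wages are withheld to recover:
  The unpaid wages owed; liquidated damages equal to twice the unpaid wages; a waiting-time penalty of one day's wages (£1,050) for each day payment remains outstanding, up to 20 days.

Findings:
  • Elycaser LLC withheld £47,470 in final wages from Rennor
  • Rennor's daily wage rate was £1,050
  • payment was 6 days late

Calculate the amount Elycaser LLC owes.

Doubled: 2 × £47,470 = £94,940
Penalty days: min(6, 20) = 6
Waiting-time penalty: 6 × £1,050 = £6,300
Total award: £47,470 + £94,940 + £6,300 = £148,710

£148,710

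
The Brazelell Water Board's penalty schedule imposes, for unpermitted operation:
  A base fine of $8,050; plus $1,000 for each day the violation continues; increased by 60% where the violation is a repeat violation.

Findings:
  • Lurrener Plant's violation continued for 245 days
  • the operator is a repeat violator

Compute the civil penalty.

$404,880

Per-day component: 245 × $1,000 = $245,000
Base plus per-day: $8,050 + $245,000 = $253,050
Enhancement: 60% of $253,050 = $151,830
Enhanced fine: $253,050 + $151,830 = $404,880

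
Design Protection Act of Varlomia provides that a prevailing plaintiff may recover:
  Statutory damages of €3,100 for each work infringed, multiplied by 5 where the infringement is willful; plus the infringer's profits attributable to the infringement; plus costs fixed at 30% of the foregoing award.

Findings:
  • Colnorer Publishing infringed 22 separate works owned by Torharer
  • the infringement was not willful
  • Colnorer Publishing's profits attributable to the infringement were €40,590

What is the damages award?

Statutory damages: 22 × €3,100 = €68,200
Infringement not willful: no ×5 enhancement.
Combined award: €68,200 + €40,590 = €108,790
Costs: 30% of €108,790 = €32,637
Award plus costs: €108,790 + €32,637 = €141,427

Award: €141,427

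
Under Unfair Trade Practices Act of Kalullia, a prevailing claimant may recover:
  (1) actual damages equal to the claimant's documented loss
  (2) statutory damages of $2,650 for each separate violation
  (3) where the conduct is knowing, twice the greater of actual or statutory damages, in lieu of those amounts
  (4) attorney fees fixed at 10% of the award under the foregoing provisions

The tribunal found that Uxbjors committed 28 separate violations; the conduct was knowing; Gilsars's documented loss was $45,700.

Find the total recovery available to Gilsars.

$163,240

Statutory damages: 28 × $2,650 = $74,200
Greater of actual damages ($45,700) or statutory damages ($74,200): $74,200
Doubled: 2 × $74,200 = $148,400
Attorney fees: 10% of $148,400 = $14,840
Total recovery: $148,400 + $14,840 = $163,240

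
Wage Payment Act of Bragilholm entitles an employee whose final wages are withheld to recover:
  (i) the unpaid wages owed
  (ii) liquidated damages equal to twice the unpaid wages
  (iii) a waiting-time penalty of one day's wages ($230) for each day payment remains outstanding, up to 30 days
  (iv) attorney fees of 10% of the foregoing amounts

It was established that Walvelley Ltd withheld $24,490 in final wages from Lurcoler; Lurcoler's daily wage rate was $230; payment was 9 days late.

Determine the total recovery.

Doubled: 2 × $24,490 = $48,980
Penalty days: min(9, 30) = 9
Waiting-time penalty: 9 × $230 = $2,070
Subtotal: $24,490 + $48,980 + $2,070 = $75,540
Attorney fees: 10% of $75,540 = $7,554
Total award: $75,540 + $7,554 = $83,094

$83,094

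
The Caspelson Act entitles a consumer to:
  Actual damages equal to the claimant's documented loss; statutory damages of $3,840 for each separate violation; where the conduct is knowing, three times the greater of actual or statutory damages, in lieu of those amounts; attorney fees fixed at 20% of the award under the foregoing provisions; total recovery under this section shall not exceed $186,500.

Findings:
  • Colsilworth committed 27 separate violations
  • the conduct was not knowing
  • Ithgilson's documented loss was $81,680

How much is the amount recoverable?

$186,500

Statutory damages: 27 × $3,840 = $103,680
Conduct not knowing: the in-lieu enhancement does not apply.
Actual plus statutory damages: $81,680 + $103,680 = $185,360
Attorney fees: 20% of $185,360 = $37,072
Total before cap: $185,360 + $37,072 = $222,432
Cap at $186,500: $222,432 exceeds the cap → $186,500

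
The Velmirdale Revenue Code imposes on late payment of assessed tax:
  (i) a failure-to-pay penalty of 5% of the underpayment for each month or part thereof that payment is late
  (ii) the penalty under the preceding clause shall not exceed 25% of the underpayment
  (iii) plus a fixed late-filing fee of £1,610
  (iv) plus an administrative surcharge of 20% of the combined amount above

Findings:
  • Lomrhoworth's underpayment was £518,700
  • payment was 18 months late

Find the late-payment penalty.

Accrued rate: 5% × 18 = 90%, capped at 25% → 25%
Failure-to-pay penalty: 25% of £518,700 = £129,675
Penalty before surcharge: £129,675 + £1,610 = £131,285
Administrative surcharge: 20% of £131,285 = £26,257
Total penalty: £131,285 + £26,257 = £157,542

£157,542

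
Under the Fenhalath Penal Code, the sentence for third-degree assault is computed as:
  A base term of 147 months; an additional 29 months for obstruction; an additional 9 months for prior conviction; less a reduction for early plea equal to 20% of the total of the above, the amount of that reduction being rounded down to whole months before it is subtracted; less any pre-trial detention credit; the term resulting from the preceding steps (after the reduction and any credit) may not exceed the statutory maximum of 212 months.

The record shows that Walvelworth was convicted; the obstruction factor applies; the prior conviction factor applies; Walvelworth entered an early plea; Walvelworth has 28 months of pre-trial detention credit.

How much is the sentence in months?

120 months

Obstruction enhancement: +29 months
Prior conviction enhancement: +9 months
Adjusted term: 147 months + 29 months + 9 months = 185 months
Early plea reduction: 20% of 185 months = 37 months (rounded down)
After reduction: 185 − 37 = 148 months
Less pre-trial detention credit: 148 months − 28 months = 120 months
Cap at 212 months: 120 months is within the cap, no reduction.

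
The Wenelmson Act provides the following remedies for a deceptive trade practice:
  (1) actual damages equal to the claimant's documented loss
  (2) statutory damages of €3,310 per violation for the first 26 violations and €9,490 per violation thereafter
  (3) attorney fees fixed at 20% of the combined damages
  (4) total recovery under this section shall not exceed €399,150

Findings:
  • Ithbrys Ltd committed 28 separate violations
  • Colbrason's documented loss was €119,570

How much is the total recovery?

First 26 violations: 26 × €3,310 = €86,060
Remaining violations: (28 − 26) × €9,490 = €18,980
Statutory damages: €86,060 + €18,980 = €105,040
Combined damages: €119,570 + €105,040 = €224,610
Attorney fees: 20% of €224,610 = €44,922
Total before cap: €224,610 + €44,922 = €269,532
Cap at €399,150: €269,532 is within the cap, no reduction.

€269,532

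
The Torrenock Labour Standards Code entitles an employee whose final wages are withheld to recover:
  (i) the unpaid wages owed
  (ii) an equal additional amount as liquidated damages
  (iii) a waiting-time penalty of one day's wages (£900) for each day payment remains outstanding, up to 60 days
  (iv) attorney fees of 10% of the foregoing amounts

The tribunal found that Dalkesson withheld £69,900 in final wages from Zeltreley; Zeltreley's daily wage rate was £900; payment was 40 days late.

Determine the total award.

Liquidated damages (equal amount): £69,900
Penalty days: min(40, 60) = 40
Waiting-time penalty: 40 × £900 = £36,000
Subtotal: £69,900 + £69,900 + £36,000 = £175,800
Attorney fees: 10% of £175,800 = £17,580
Total award: £175,800 + £17,580 = £193,380

£193,380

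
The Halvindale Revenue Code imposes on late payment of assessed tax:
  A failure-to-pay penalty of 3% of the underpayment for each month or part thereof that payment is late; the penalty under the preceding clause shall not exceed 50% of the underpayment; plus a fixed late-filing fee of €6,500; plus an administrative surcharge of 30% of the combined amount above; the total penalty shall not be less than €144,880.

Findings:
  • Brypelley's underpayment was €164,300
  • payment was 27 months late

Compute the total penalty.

Accrued rate: 3% × 27 = 81%, capped at 50% → 50%
Failure-to-pay penalty: 50% of €164,300 = €82,150
Penalty before surcharge: €82,150 + €6,500 = €88,650
Administrative surcharge: 30% of €88,650 = €26,595
Total penalty: €88,650 + €26,595 = €115,245
Minimum €144,880: €115,245 is below the minimum → €144,880

€144,880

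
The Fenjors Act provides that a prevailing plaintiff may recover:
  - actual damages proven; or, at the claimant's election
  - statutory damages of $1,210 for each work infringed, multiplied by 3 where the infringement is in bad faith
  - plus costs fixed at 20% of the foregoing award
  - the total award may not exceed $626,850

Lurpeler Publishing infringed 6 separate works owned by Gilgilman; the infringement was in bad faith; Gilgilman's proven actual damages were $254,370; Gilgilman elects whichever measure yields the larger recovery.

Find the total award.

Award: $305,244

Statutory damages: 6 × $1,210 = $7,260
Trebled: 3 × $7,260 = $21,780
Greater of actual damages ($254,370) or enhanced statutory damages ($21,780): $254,370
Costs: 20% of $254,370 = $50,874
Award plus costs: $254,370 + $50,874 = $305,244
Cap at $626,850: $305,244 is within the cap, no reduction.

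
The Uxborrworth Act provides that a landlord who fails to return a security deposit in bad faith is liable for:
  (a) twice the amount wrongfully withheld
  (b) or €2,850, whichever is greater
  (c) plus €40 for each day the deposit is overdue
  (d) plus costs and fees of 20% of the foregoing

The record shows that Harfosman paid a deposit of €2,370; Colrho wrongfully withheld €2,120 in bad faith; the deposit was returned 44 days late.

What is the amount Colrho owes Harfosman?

Doubled: 2 × €2,120 = €4,240
Minimum €2,850: €4,240 meets the minimum, no increase.
Late-return penalty: 44 × €40 = €1,760
Damages plus late penalty: €4,240 + €1,760 = €6,000
Costs and fees: 20% of €6,000 = €1,200
Total recovery: €6,000 + €1,200 = €7,200

€7,200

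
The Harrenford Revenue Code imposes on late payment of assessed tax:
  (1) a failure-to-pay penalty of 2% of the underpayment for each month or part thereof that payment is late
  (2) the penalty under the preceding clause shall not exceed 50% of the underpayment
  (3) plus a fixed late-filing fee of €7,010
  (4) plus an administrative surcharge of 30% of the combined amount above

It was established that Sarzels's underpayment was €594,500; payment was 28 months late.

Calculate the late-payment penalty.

Accrued rate: 2% × 28 = 56%, capped at 50% → 50%
Failure-to-pay penalty: 50% of €594,500 = €297,250
Penalty before surcharge: €297,250 + €7,010 = €304,260
Administrative surcharge: 30% of €304,260 = €91,278
Total penalty: €304,260 + €91,278 = €395,538

€395,538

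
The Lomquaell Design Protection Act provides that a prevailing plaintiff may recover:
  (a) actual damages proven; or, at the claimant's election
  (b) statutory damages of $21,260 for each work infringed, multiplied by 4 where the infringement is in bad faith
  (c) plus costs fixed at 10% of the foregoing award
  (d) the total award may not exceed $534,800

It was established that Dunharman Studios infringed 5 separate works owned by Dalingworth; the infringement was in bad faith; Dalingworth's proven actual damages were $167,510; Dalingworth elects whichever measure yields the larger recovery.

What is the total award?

Statutory damages: 5 × $21,260 = $106,300
Multiplied by 4: 4 × $106,300 = $425,200
Greater of actual damages ($167,510) or enhanced statutory damages ($425,200): $425,200
Costs: 10% of $425,200 = $42,520
Award plus costs: $425,200 + $42,520 = $467,720
Cap at $534,800: $467,720 is within the cap, no reduction.

$467,720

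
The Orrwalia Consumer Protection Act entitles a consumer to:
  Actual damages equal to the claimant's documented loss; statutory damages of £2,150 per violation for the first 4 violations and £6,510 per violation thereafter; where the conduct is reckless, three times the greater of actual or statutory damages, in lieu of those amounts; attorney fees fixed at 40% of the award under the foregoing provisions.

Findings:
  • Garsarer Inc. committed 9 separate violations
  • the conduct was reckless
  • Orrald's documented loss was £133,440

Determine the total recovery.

£560,448

First 4 violations: 4 × £2,150 = £8,600
Remaining violations: (9 − 4) × £6,510 = £32,550
Statutory damages: £8,600 + £32,550 = £41,150
Greater of actual damages (£133,440) or statutory damages (£41,150): £133,440
Trebled: 3 × £133,440 = £400,320
Attorney fees: 40% of £400,320 = £160,128
Total recovery: £400,320 + £160,128 = £560,448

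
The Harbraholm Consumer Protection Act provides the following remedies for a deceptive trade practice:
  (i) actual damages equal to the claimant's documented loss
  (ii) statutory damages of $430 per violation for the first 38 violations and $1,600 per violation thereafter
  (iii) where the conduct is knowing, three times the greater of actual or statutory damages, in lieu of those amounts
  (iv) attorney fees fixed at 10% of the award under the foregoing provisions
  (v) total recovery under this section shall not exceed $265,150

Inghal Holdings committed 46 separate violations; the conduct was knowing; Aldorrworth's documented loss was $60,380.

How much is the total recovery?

$199,254

First 38 violations: 38 × $430 = $16,340
Remaining violations: (46 − 38) × $1,600 = $12,800
Statutory damages: $16,340 + $12,800 = $29,140
Greater of actual damages ($60,380) or statutory damages ($29,140): $60,380
Trebled: 3 × $60,380 = $181,140
Attorney fees: 10% of $181,140 = $18,114
Total before cap: $181,140 + $18,114 = $199,254
Cap at $265,150: $199,254 is within the cap, no reduction.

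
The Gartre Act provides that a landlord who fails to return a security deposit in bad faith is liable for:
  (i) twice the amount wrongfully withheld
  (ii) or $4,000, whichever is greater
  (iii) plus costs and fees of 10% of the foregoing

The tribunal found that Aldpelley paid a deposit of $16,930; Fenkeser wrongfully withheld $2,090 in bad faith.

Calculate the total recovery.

$4,598

Doubled: 2 × $2,090 = $4,180
Minimum $4,000: $4,180 meets the minimum, no increase.
Costs and fees: 10% of $4,180 = $418
Total recovery: $4,180 + $418 = $4,598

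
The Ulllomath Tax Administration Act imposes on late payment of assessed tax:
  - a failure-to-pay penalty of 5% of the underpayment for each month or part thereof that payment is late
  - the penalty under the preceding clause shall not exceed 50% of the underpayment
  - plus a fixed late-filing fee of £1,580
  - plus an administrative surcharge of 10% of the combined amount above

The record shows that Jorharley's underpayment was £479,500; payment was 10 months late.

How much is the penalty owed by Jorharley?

Penalty: £265,463

Accrued rate: 5% × 10 = 50%, capped at 50% → 50%
Failure-to-pay penalty: 50% of £479,500 = £239,750
Penalty before surcharge: £239,750 + £1,580 = £241,330
Administrative surcharge: 10% of £241,330 = £24,133
Total penalty: £241,330 + £24,133 = £265,463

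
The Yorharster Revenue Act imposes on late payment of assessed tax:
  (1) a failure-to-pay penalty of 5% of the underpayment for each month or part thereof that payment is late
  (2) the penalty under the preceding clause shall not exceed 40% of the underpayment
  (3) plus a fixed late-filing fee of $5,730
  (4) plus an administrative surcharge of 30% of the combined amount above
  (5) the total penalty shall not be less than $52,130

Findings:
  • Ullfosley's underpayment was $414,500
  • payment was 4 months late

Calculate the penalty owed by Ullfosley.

Accrued rate: 5% × 4 = 20%, capped at 40% → 20%
Failure-to-pay penalty: 20% of $414,500 = $82,900
Penalty before surcharge: $82,900 + $5,730 = $88,630
Administrative surcharge: 30% of $88,630 = $26,589
Total penalty: $88,630 + $26,589 = $115,219
Minimum $52,130: $115,219 meets the minimum, no increase.

Penalty: $115,219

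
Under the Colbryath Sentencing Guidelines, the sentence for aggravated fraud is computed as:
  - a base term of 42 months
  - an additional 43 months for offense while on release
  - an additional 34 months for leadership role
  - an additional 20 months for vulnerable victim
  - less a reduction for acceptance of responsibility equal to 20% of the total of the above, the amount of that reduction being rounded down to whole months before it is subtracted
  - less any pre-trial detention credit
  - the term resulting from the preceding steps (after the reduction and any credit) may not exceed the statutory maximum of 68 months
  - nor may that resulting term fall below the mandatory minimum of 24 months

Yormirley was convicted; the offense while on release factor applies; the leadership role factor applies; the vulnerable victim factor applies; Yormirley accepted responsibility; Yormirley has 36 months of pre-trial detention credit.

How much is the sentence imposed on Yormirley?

Offense while on release enhancement: +43 months
Leadership role enhancement: +34 months
Vulnerable victim enhancement: +20 months
Adjusted term: 42 months + 43 months + 34 months + 20 months = 139 months
Acceptance of responsibility reduction: 20% of 139 months = 27 months (rounded down)
After reduction: 139 − 27 = 112 months
Less pre-trial detention credit: 112 months − 36 months = 76 months
Cap at 68 months: 76 months exceeds the cap → 68 months
Minimum 24 months: 68 months meets the minimum, no increase.

68 months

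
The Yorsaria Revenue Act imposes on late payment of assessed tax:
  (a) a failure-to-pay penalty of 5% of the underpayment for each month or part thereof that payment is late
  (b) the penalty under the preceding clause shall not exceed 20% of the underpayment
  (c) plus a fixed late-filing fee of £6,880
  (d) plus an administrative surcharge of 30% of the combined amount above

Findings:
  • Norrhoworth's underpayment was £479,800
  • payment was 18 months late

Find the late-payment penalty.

Accrued rate: 5% × 18 = 90%, capped at 20% → 20%
Failure-to-pay penalty: 20% of £479,800 = £95,960
Penalty before surcharge: £95,960 + £6,880 = £102,840
Administrative surcharge: 30% of £102,840 = £30,852
Total penalty: £102,840 + £30,852 = £133,692

£133,692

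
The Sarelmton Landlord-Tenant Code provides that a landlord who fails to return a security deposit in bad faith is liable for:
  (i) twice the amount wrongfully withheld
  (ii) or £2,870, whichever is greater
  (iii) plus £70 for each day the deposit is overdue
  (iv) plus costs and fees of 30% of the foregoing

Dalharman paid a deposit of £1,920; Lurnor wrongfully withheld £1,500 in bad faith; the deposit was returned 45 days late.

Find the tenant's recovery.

Recovery: £7,995

Doubled: 2 × £1,500 = £3,000
Minimum £2,870: £3,000 meets the minimum, no increase.
Late-return penalty: 45 × £70 = £3,150
Damages plus late penalty: £3,000 + £3,150 = £6,150
Costs and fees: 30% of £6,150 = £1,845
Total recovery: £6,150 + £1,845 = £7,995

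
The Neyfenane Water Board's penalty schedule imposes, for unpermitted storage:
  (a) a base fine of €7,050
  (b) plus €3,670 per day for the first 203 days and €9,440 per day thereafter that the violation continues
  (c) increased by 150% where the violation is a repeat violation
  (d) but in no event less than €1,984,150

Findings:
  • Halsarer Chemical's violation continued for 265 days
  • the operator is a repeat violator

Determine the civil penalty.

First 203 days: 203 × €3,670 = €745,010
Remaining days: (265 − 203) × €9,440 = €585,280
Per-day component: €745,010 + €585,280 = €1,330,290
Base plus per-day: €7,050 + €1,330,290 = €1,337,340
Enhancement: 150% of €1,337,340 = €2,006,010
Enhanced fine: €1,337,340 + €2,006,010 = €3,343,350
Minimum €1,984,150: €3,343,350 meets the minimum, no increase.

€3,343,350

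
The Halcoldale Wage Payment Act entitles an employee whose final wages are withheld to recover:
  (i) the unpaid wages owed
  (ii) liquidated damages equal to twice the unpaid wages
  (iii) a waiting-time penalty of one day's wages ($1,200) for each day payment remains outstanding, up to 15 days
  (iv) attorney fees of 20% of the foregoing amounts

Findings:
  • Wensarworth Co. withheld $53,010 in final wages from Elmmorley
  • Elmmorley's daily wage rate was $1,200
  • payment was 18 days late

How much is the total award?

$212,436

Doubled: 2 × $53,010 = $106,020
Penalty days: min(18, 15) = 15
Waiting-time penalty: 15 × $1,200 = $18,000
Subtotal: $53,010 + $106,020 + $18,000 = $177,030
Attorney fees: 20% of $177,030 = $35,406
Total award: $177,030 + $35,406 = $212,436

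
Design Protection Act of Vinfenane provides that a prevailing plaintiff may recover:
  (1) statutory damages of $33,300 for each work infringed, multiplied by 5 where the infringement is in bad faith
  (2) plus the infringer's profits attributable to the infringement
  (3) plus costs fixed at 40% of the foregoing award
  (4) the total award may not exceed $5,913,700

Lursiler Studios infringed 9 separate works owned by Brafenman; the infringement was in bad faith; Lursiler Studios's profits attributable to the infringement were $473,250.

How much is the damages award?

$2,760,450

Statutory damages: 9 × $33,300 = $299,700
Multiplied by 5: 5 × $299,700 = $1,498,500
Combined award: $1,498,500 + $473,250 = $1,971,750
Costs: 40% of $1,971,750 = $788,700
Award plus costs: $1,971,750 + $788,700 = $2,760,450
Cap at $5,913,700: $2,760,450 is within the cap, no reduction.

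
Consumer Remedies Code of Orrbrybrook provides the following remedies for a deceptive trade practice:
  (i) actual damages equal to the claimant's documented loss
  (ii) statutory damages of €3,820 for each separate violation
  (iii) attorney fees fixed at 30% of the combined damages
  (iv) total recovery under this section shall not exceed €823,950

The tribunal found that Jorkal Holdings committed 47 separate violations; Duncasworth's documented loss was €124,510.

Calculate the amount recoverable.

Total recovery: €395,265

Statutory damages: 47 × €3,820 = €179,540
Combined damages: €124,510 + €179,540 = €304,050
Attorney fees: 30% of €304,050 = €91,215
Total before cap: €304,050 + €91,215 = €395,265
Cap at €823,950: €395,265 is within the cap, no reduction.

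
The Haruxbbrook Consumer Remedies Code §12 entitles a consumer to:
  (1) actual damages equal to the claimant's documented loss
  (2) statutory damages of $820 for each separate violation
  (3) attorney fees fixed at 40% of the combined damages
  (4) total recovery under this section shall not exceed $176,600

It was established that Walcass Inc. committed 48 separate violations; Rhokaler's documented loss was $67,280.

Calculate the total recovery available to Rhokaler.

Total recovery: $149,296

Statutory damages: 48 × $820 = $39,360
Combined damages: $67,280 + $39,360 = $106,640
Attorney fees: 40% of $106,640 = $42,656
Total before cap: $106,640 + $42,656 = $149,296
Cap at $176,600: $149,296 is within the cap, no reduction.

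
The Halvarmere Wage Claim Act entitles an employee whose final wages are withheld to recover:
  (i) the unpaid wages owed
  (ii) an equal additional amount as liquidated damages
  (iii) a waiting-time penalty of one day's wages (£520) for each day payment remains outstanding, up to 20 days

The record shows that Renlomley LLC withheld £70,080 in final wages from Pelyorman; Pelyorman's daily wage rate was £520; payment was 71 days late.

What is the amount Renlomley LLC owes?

£150,560

Liquidated damages (equal amount): £70,080
Penalty days: min(71, 20) = 20
Waiting-time penalty: 20 × £520 = £10,400
Total award: £70,080 + £70,080 + £10,400 = £150,560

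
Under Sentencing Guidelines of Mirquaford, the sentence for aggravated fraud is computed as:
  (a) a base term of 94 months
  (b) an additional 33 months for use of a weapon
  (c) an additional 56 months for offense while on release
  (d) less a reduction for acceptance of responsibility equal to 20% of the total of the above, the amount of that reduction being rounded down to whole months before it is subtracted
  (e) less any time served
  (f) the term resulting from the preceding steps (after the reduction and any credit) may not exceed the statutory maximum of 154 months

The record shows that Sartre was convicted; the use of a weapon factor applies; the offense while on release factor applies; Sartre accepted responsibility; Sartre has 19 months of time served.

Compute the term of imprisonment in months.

Use of a weapon enhancement: +33 months
Offense while on release enhancement: +56 months
Adjusted term: 94 months + 33 months + 56 months = 183 months
Acceptance of responsibility reduction: 20% of 183 months = 36 months (rounded down)
After reduction: 183 − 36 = 147 months
Less time served: 147 months − 19 months = 128 months
Cap at 154 months: 128 months is within the cap, no reduction.

128 months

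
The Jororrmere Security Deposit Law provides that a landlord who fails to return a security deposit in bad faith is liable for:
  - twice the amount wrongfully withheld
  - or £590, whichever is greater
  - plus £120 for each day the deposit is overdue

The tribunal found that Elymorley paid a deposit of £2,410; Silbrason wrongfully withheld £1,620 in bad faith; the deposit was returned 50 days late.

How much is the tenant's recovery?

£9,240

Doubled: 2 × £1,620 = £3,240
Minimum £590: £3,240 meets the minimum, no increase.
Late-return penalty: 50 × £120 = £6,000
Damages plus late penalty: £3,240 + £6,000 = £9,240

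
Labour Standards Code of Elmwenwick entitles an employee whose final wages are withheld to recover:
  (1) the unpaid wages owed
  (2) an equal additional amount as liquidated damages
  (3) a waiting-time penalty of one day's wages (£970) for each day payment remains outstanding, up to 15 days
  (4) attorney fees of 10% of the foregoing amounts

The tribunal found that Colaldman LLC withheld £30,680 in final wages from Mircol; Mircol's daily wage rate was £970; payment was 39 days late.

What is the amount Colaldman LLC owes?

£83,501

Liquidated damages (equal amount): £30,680
Penalty days: min(39, 15) = 15
Waiting-time penalty: 15 × £970 = £14,550
Subtotal: £30,680 + £30,680 + £14,550 = £75,910
Attorney fees: 10% of £75,910 = £7,591
Total award: £75,910 + £7,591 = £83,501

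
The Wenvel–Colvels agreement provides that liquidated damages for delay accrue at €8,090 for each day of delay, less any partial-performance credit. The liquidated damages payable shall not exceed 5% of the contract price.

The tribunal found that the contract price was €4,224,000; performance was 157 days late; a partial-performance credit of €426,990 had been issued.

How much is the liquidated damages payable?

€211,200

Per-day damages: 157 × €8,090 = €1,270,130
Less partial-performance credit: €1,270,130 − €426,990 = €843,140
Cap: 5% of €4,224,000 = €211,200
Cap at €211,200: €843,140 exceeds the cap → €211,200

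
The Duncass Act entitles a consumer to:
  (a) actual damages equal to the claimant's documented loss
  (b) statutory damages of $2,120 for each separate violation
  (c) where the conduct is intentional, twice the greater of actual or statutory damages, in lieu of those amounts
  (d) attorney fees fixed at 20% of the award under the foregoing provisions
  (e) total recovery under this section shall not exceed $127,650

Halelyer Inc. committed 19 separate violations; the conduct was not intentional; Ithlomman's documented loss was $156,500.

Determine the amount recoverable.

Statutory damages: 19 × $2,120 = $40,280
Conduct not intentional: the in-lieu enhancement does not apply.
Actual plus statutory damages: $156,500 + $40,280 = $196,780
Attorney fees: 20% of $196,780 = $39,356
Total before cap: $196,780 + $39,356 = $236,136
Cap at $127,650: $236,136 exceeds the cap → $127,650

$127,650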